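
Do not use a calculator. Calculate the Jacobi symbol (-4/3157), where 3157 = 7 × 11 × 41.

First reduce: -4 ≡ 3153 (mod 3157).
Reciprocity: 3153 ≡ 1 and 3157 ≡ 1 (mod 4), so (3153/3157) = +(3157/3153).
Reduce top mod 3153: now compute (4/3153).
Pull out 2^2: since 3153 ≡ 1 (mod 8), (2/3153) = +1, so (2/3153)^2 = +1.
Reached (1/3153) = 1. Collecting the sign flips along the way, the symbol is +1.

1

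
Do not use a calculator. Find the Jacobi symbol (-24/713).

First reduce: -24 ≡ 689 (mod 713).
Reciprocity: 689 ≡ 1 and 713 ≡ 1 (mod 4), so (689/713) = +(713/689).
Reduce top mod 689: now compute (24/689).
Pull out 2^3: since 689 ≡ 1 (mod 8), (2/689) = +1, so (2/689)^3 = +1.
Reciprocity: 3 ≡ 3 and 689 ≡ 1 (mod 4), so (3/689) = +(689/3).
Reduce top mod 3: now compute (2/3).
Pull out 2: since 3 ≡ 3 (mod 8), (2/3) = -1.
Reached (1/3) = 1. Collecting the sign flips along the way, the symbol is -1.

-1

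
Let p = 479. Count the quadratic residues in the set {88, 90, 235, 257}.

3

(88/479) = +1 → QR.
(90/479) = +1 → QR.
(235/479) = -1 → non-residue.
(257/479) = +1 → QR.
Total quadratic residues among the 4: 3.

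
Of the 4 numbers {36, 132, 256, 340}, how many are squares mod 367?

4

(36/367) = +1 → QR.
(132/367) = +1 → QR.
(256/367) = +1 → QR.
(340/367) = +1 → QR.
Total quadratic residues among the 4: 4.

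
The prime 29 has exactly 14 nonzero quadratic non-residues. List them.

2 3 8 10 11 12 14 15 17 18 19 21 26 27

Square k = 1,…,14 (k and 29−k give the same square):
1²=1, 2²=4, 3²=9, 4²=16, 5²=25, 6²≡7, 7²≡20, 8²≡6, 9²≡23, 10²≡13, 11²≡5, 12²≡28, 13²≡24, 14²≡22 (mod 29).
The residues are {1, 4, 5, 6, 7, 9, 13, 16, 20, 22, 23, 24, 25, 28}; the non-residues are the remaining 14 nonzero classes.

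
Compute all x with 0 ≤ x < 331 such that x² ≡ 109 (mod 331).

Since 331 ≡ 3 (mod 4), a square root of 109 is 109^((331+1)/4) = 109^83 mod 331.
Repeated squaring: 109^2≡296, 109^4≡232, 109^8≡202, 109^16≡91, 109^32≡6, 109^64≡36 (mod 331).
109^83 = 109^(64+16+2+1) ≡ 289 (mod 331).
Check: 289² = 83521 ≡ 109 (mod 331). The two roots are 42 and 289.

42, 289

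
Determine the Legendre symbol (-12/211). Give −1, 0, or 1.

Euler's criterion: (-12/211) ≡ 199^105 (mod 211).
199^2 ≡ 144 (mod 211)
199^4 ≡ 58 (mod 211)
199^8 ≡ 199 (mod 211)
199^16 ≡ 144 (mod 211)
199^32 ≡ 58 (mod 211)
199^64 ≡ 199 (mod 211)
199^105 = 199^(64+32+8+1) ≡ 1 (mod 211).
Result is 1, so (-12/211) = 1.

1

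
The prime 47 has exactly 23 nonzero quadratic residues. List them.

1 2 3 4 6 7 8 9 12 14 16 17 18 21 24 25 27 28 32 34 36 37 42

Square k = 1,…,23 (k and 47−k give the same square):
1²=1, 2²=4, 3²=9, 4²=16, 5²=25, 6²=36, 7²≡2, 8²≡17, 9²≡34, 10²≡6, 11²≡27, 12²≡3, 13²≡28, 14²≡8, 15²≡37, 16²≡21, 17²≡7, 18²≡42, 19²≡32, 20²≡24, 21²≡18, 22²≡14, 23²≡12 (mod 47).
So the quadratic residues mod 47 are {1, 2, 3, 4, 6, 7, 8, 9, 12, 14, 16, 17, 18, 21, 24, 25, 27, 28, 32, 34, 36, 37, 42}.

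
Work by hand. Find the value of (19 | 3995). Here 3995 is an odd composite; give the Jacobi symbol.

Reciprocity: 19 ≡ 3 and 3995 ≡ 3 (mod 4), so (19/3995) = −(3995/19).
Reduce top mod 19: now compute (5/19).
Reciprocity: 5 ≡ 1 and 19 ≡ 3 (mod 4), so (5/19) = +(19/5).
Reduce top mod 5: now compute (4/5).
Pull out 2^2: since 5 ≡ 5 (mod 8), (2/5) = -1, so (2/5)^2 = +1.
Reached (1/5) = 1. Collecting the sign flips along the way, the symbol is -1.

-1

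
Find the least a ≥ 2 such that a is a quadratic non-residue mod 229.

(2/229) = −1, so 2 is the smallest positive non-residue mod 229.

2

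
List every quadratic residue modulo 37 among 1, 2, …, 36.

1,3,4,7,9,10,11,12,16,21,25,26,27,28,30,33,34,36

Square k = 1,…,18 (k and 37−k give the same square):
1²=1, 2²=4, 3²=9, 4²=16, 5²=25, 6²=36, 7²≡12, 8²≡27, 9²≡7, 10²≡26, 11²≡10, 12²≡33, 13²≡21, 14²≡11, 15²≡3, 16²≡34, 17²≡30, 18²≡28 (mod 37).
So the quadratic residues mod 37 are {1, 3, 4, 7, 9, 10, 11, 12, 16, 21, 25, 26, 27, 28, 30, 33, 34, 36}.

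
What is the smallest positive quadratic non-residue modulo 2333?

2

(2/2333) = −1, so 2 is the smallest positive non-residue mod 2333.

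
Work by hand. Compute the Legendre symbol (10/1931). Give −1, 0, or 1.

Pull out 2: since 1931 ≡ 3 (mod 8), (2/1931) = -1.
Reciprocity: 5 ≡ 1 and 1931 ≡ 3 (mod 4), so (5/1931) = +(1931/5).
Reduce top mod 5: now compute (1/5).
Reached (1/5) = 1. Collecting the sign flips along the way, the symbol is -1.

-1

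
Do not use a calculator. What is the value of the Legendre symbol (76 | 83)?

-1

Euler's criterion: (76/83) ≡ 76^41 (mod 83).
76^2 ≡ 49 (mod 83)
76^4 ≡ 77 (mod 83)
76^8 ≡ 36 (mod 83)
76^16 ≡ 51 (mod 83)
76^32 ≡ 28 (mod 83)
76^41 = 76^(32+8+1) ≡ 82 (mod 83).
Result is 82 ≡ −1, so (76/83) = −1.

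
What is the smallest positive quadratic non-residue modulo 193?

(2/193) = +1, so 2 is a residue.
(3/193) = +1, so 3 is a residue.
(4/193) = +1, so 4 is a residue.
(5/193) = −1, so 5 is the smallest positive non-residue mod 193.

5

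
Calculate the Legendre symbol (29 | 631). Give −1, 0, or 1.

1

Reciprocity: 29 ≡ 1 and 631 ≡ 3 (mod 4), so (29/631) = +(631/29).
Reduce top mod 29: now compute (22/29).
Pull out 2: since 29 ≡ 5 (mod 8), (2/29) = -1.
Reciprocity: 11 ≡ 3 and 29 ≡ 1 (mod 4), so (11/29) = +(29/11).
Reduce top mod 11: now compute (7/11).
Reciprocity: 7 ≡ 3 and 11 ≡ 3 (mod 4), so (7/11) = −(11/7).
Reduce top mod 7: now compute (4/7).
Pull out 2^2: since 7 ≡ 7 (mod 8), (2/7) = +1, so (2/7)^2 = +1.
Reached (1/7) = 1. Collecting the sign flips along the way, the symbol is +1.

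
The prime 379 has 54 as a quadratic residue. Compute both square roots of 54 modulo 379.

62, 317

Since 379 ≡ 3 (mod 4), a square root of 54 is 54^((379+1)/4) = 54^95 mod 379.
Repeated squaring: 54^2≡263, 54^4≡191, 54^8≡97, 54^16≡313, 54^32≡187, 54^64≡101 (mod 379).
54^95 = 54^(64+16+8+4+2+1) ≡ 62 (mod 379).
Check: 62² = 3844 ≡ 54 (mod 379). The two roots are 62 and 317.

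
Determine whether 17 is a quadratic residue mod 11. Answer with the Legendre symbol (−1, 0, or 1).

Euler's criterion: (17/11) ≡ 6^5 (mod 11).
6^2 ≡ 3 (mod 11)
6^4 ≡ 9 (mod 11)
6^5 = 6^(4+1) ≡ 10 (mod 11).
Result is 10 ≡ −1, so (17/11) = −1.

-1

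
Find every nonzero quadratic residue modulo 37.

Square k = 1,…,18 (k and 37−k give the same square):
1²=1, 2²=4, 3²=9, 4²=16, 5²=25, 6²=36, 7²≡12, 8²≡27, 9²≡7, 10²≡26, 11²≡10, 12²≡33, 13²≡21, 14²≡11, 15²≡3, 16²≡34, 17²≡30, 18²≡28 (mod 37).
So the quadratic residues mod 37 are {1, 3, 4, 7, 9, 10, 11, 12, 16, 21, 25, 26, 27, 28, 30, 33, 34, 36}.

1,3,4,7,9,10,11,12,16,21,25,26,27,28,30,33,34,36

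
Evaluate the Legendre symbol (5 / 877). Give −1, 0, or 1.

-1

Reciprocity: 5 ≡ 1 and 877 ≡ 1 (mod 4), so (5/877) = +(877/5).
Reduce top mod 5: now compute (2/5).
Pull out 2: since 5 ≡ 5 (mod 8), (2/5) = -1.
Reached (1/5) = 1. Collecting the sign flips along the way, the symbol is -1.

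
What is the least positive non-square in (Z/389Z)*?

2

(2/389) = −1, so 2 is the smallest positive non-residue mod 389.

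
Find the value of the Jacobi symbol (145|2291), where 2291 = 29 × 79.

0

Reciprocity: 145 ≡ 1 and 2291 ≡ 3 (mod 4), so (145/2291) = +(2291/145).
Reduce top mod 145: now compute (116/145).
Pull out 2^2: since 145 ≡ 1 (mod 8), (2/145) = +1, so (2/145)^2 = +1.
Reciprocity: 29 ≡ 1 and 145 ≡ 1 (mod 4), so (29/145) = +(145/29).
Reduce top mod 29: now compute (0/29).
Top reduces to 0: gcd > 1, so the symbol is 0.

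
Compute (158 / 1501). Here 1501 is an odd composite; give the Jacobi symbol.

0

Pull out 2: since 1501 ≡ 5 (mod 8), (2/1501) = -1.
Reciprocity: 79 ≡ 3 and 1501 ≡ 1 (mod 4), so (79/1501) = +(1501/79).
Reduce top mod 79: now compute (0/79).
Top reduces to 0: gcd > 1, so the symbol is 0.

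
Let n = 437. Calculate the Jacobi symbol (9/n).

Reciprocity: 9 ≡ 1 and 437 ≡ 1 (mod 4), so (9/437) = +(437/9).
Reduce top mod 9: now compute (5/9).
Reciprocity: 5 ≡ 1 and 9 ≡ 1 (mod 4), so (5/9) = +(9/5).
Reduce top mod 5: now compute (4/5).
Pull out 2^2: since 5 ≡ 5 (mod 8), (2/5) = -1, so (2/5)^2 = +1.
Reached (1/5) = 1. Collecting the sign flips along the way, the symbol is +1.

1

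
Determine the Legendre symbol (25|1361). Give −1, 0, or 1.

1

Reciprocity: 25 ≡ 1 and 1361 ≡ 1 (mod 4), so (25/1361) = +(1361/25).
Reduce top mod 25: now compute (11/25).
Reciprocity: 11 ≡ 3 and 25 ≡ 1 (mod 4), so (11/25) = +(25/11).
Reduce top mod 11: now compute (3/11).
Reciprocity: 3 ≡ 3 and 11 ≡ 3 (mod 4), so (3/11) = −(11/3).
Reduce top mod 3: now compute (2/3).
Pull out 2: since 3 ≡ 3 (mod 8), (2/3) = -1.
Reached (1/3) = 1. Collecting the sign flips along the way, the symbol is +1.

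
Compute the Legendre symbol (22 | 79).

1

Euler's criterion: (22/79) ≡ 22^39 (mod 79).
22^2 ≡ 10 (mod 79)
22^4 ≡ 21 (mod 79)
22^8 ≡ 46 (mod 79)
22^16 ≡ 62 (mod 79)
22^32 ≡ 52 (mod 79)
22^39 = 22^(32+4+2+1) ≡ 1 (mod 79).
Result is 1, so (22/79) = 1.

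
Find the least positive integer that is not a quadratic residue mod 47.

5

(2/47) = +1, so 2 is a residue.
(3/47) = +1, so 3 is a residue.
(4/47) = +1, so 4 is a residue.
(5/47) = −1, so 5 is the smallest positive non-residue mod 47.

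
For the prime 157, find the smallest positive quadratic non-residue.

(2/157) = −1, so 2 is the smallest positive non-residue mod 157.

2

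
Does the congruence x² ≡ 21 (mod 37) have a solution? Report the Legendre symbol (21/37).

Reciprocity: 21 ≡ 1 and 37 ≡ 1 (mod 4), so (21/37) = +(37/21).
Reduce top mod 21: now compute (16/21).
Pull out 2^4: since 21 ≡ 5 (mod 8), (2/21) = -1, so (2/21)^4 = +1.
Reached (1/21) = 1. Collecting the sign flips along the way, the symbol is +1.

1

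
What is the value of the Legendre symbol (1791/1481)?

-1

First reduce: 1791 ≡ 310 (mod 1481).
Pull out 2: since 1481 ≡ 1 (mod 8), (2/1481) = +1.
Reciprocity: 155 ≡ 3 and 1481 ≡ 1 (mod 4), so (155/1481) = +(1481/155).
Reduce top mod 155: now compute (86/155).
Pull out 2: since 155 ≡ 3 (mod 8), (2/155) = -1.
Reciprocity: 43 ≡ 3 and 155 ≡ 3 (mod 4), so (43/155) = −(155/43).
Reduce top mod 43: now compute (26/43).
Pull out 2: since 43 ≡ 3 (mod 8), (2/43) = -1.
Reciprocity: 13 ≡ 1 and 43 ≡ 3 (mod 4), so (13/43) = +(43/13).
Reduce top mod 13: now compute (4/13).
Pull out 2^2: since 13 ≡ 5 (mod 8), (2/13) = -1, so (2/13)^2 = +1.
Reached (1/13) = 1. Collecting the sign flips along the way, the symbol is -1.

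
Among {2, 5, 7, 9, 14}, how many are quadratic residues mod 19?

(2/19) = -1 → non-residue.
(5/19) = +1 → QR.
(7/19) = +1 → QR.
(9/19) = +1 → QR.
(14/19) = -1 → non-residue.
Total quadratic residues among the 5: 3.

3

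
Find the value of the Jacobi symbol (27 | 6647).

Reciprocity: 27 ≡ 3 and 6647 ≡ 3 (mod 4), so (27/6647) = −(6647/27).
Reduce top mod 27: now compute (5/27).
Reciprocity: 5 ≡ 1 and 27 ≡ 3 (mod 4), so (5/27) = +(27/5).
Reduce top mod 5: now compute (2/5).
Pull out 2: since 5 ≡ 5 (mod 8), (2/5) = -1.
Reached (1/5) = 1. Collecting the sign flips along the way, the symbol is +1.

1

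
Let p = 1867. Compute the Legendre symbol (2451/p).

First reduce: 2451 ≡ 584 (mod 1867).
Pull out 2^3: since 1867 ≡ 3 (mod 8), (2/1867) = -1, so (2/1867)^3 = -1.
Reciprocity: 73 ≡ 1 and 1867 ≡ 3 (mod 4), so (73/1867) = +(1867/73).
Reduce top mod 73: now compute (42/73).
Pull out 2: since 73 ≡ 1 (mod 8), (2/73) = +1.
Reciprocity: 21 ≡ 1 and 73 ≡ 1 (mod 4), so (21/73) = +(73/21).
Reduce top mod 21: now compute (10/21).
Pull out 2: since 21 ≡ 5 (mod 8), (2/21) = -1.
Reciprocity: 5 ≡ 1 and 21 ≡ 1 (mod 4), so (5/21) = +(21/5).
Reduce top mod 5: now compute (1/5).
Reached (1/5) = 1. Collecting the sign flips along the way, the symbol is +1.

1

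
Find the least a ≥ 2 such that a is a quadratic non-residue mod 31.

3

(2/31) = +1, so 2 is a residue.
(3/31) = −1, so 3 is the smallest positive non-residue mod 31.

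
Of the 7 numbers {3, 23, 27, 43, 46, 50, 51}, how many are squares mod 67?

1

(3/67) = -1 → non-residue.
(23/67) = +1 → QR.
(27/67) = -1 → non-residue.
(43/67) = -1 → non-residue.
(46/67) = -1 → non-residue.
(50/67) = -1 → non-residue.
(51/67) = -1 → non-residue.
Total quadratic residues among the 7: 1.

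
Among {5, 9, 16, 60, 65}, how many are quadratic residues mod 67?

(5/67) = -1 → non-residue.
(9/67) = +1 → QR.
(16/67) = +1 → QR.
(60/67) = +1 → QR.
(65/67) = +1 → QR.
Total quadratic residues among the 5: 4.

4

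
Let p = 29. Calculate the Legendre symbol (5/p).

Reciprocity: 5 ≡ 1 and 29 ≡ 1 (mod 4), so (5/29) = +(29/5).
Reduce top mod 5: now compute (4/5).
Pull out 2^2: since 5 ≡ 5 (mod 8), (2/5) = -1, so (2/5)^2 = +1.
Reached (1/5) = 1. Collecting the sign flips along the way, the symbol is +1.

1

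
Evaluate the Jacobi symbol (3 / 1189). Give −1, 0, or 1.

1

Reciprocity: 3 ≡ 3 and 1189 ≡ 1 (mod 4), so (3/1189) = +(1189/3).
Reduce top mod 3: now compute (1/3).
Reached (1/3) = 1. Collecting the sign flips along the way, the symbol is +1.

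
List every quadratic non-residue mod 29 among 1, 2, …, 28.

Square k = 1,…,14 (k and 29−k give the same square):
1²=1, 2²=4, 3²=9, 4²=16, 5²=25, 6²≡7, 7²≡20, 8²≡6, 9²≡23, 10²≡13, 11²≡5, 12²≡28, 13²≡24, 14²≡22 (mod 29).
The residues are {1, 4, 5, 6, 7, 9, 13, 16, 20, 22, 23, 24, 25, 28}; the non-residues are the remaining 14 nonzero classes.

2, 3, 8, 10, 11, 12, 14, 15, 17, 18, 19, 21, 26, 27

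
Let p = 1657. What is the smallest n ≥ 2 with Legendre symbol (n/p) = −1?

5

(2/1657) = +1, so 2 is a residue.
(3/1657) = +1, so 3 is a residue.
(4/1657) = +1, so 4 is a residue.
(5/1657) = −1, so 5 is the smallest positive non-residue mod 1657.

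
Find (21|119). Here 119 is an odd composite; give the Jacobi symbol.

0

Reciprocity: 21 ≡ 1 and 119 ≡ 3 (mod 4), so (21/119) = +(119/21).
Reduce top mod 21: now compute (14/21).
Pull out 2: since 21 ≡ 5 (mod 8), (2/21) = -1.
Reciprocity: 7 ≡ 3 and 21 ≡ 1 (mod 4), so (7/21) = +(21/7).
Reduce top mod 7: now compute (0/7).
Top reduces to 0: gcd > 1, so the symbol is 0.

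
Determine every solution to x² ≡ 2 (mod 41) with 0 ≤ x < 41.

41 ≡ 1 (mod 4), so we find a root by search.
Trying successive values, 17² = 289 ≡ 2 (mod 41). The other root is 41 − 17 = 24.

17, 24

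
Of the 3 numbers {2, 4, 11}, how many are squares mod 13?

1

(2/13) = -1 → non-residue.
(4/13) = +1 → QR.
(11/13) = -1 → non-residue.
Total quadratic residues among the 3: 1.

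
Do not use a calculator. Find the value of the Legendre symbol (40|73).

-1

Pull out 2^3: since 73 ≡ 1 (mod 8), (2/73) = +1, so (2/73)^3 = +1.
Reciprocity: 5 ≡ 1 and 73 ≡ 1 (mod 4), so (5/73) = +(73/5).
Reduce top mod 5: now compute (3/5).
Reciprocity: 3 ≡ 3 and 5 ≡ 1 (mod 4), so (3/5) = +(5/3).
Reduce top mod 3: now compute (2/3).
Pull out 2: since 3 ≡ 3 (mod 8), (2/3) = -1.
Reached (1/3) = 1. Collecting the sign flips along the way, the symbol is -1.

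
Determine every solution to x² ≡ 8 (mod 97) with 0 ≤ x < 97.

97 ≡ 1 (mod 4), so we find a root by search.
Trying successive values, 28² = 784 ≡ 8 (mod 97). The other root is 97 − 28 = 69.

28, 69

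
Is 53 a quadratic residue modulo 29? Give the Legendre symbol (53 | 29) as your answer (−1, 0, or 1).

1

Euler's criterion: (53/29) ≡ 24^14 (mod 29).
24^2 ≡ 25 (mod 29)
24^4 ≡ 16 (mod 29)
24^8 ≡ 24 (mod 29)
24^14 = 24^(8+4+2) ≡ 1 (mod 29).
Result is 1, so (53/29) = 1.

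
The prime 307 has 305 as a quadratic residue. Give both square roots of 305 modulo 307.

108, 199

Since 307 ≡ 3 (mod 4), a square root of 305 is 305^((307+1)/4) = 305^77 mod 307.
Repeated squaring: 305^2≡4, 305^4≡16, 305^8≡256, 305^16≡145, 305^32≡149, 305^64≡97 (mod 307).
305^77 = 305^(64+8+4+1) ≡ 199 (mod 307).
Check: 199² = 39601 ≡ 305 (mod 307). The two roots are 108 and 199.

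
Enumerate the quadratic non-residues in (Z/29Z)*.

2 3 8 10 11 12 14 15 17 18 19 21 26 27

Square k = 1,…,14 (k and 29−k give the same square):
1²=1, 2²=4, 3²=9, 4²=16, 5²=25, 6²≡7, 7²≡20, 8²≡6, 9²≡23, 10²≡13, 11²≡5, 12²≡28, 13²≡24, 14²≡22 (mod 29).
The residues are {1, 4, 5, 6, 7, 9, 13, 16, 20, 22, 23, 24, 25, 28}; the non-residues are the remaining 14 nonzero classes.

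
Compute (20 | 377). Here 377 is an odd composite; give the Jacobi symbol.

Pull out 2^2: since 377 ≡ 1 (mod 8), (2/377) = +1, so (2/377)^2 = +1.
Reciprocity: 5 ≡ 1 and 377 ≡ 1 (mod 4), so (5/377) = +(377/5).
Reduce top mod 5: now compute (2/5).
Pull out 2: since 5 ≡ 5 (mod 8), (2/5) = -1.
Reached (1/5) = 1. Collecting the sign flips along the way, the symbol is -1.

-1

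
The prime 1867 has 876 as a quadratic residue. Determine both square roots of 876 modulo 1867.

336, 1531

Since 1867 ≡ 3 (mod 4), a square root of 876 is 876^((1867+1)/4) = 876^467 mod 1867.
Repeated squaring: 876^2≡39, 876^4≡1521, 876^8≡228, 876^16≡1575, 876^32≡1249, 876^64≡1056, 876^128≡537, 876^256≡851 (mod 1867).
876^467 = 876^(256+128+64+16+2+1) ≡ 1531 (mod 1867).
Check: 1531² = 2343961 ≡ 876 (mod 1867). The two roots are 336 and 1531.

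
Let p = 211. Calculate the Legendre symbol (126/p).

1

Euler's criterion: (126/211) ≡ 126^105 (mod 211).
126^2 ≡ 51 (mod 211)
126^4 ≡ 69 (mod 211)
126^8 ≡ 119 (mod 211)
126^16 ≡ 24 (mod 211)
126^32 ≡ 154 (mod 211)
126^64 ≡ 84 (mod 211)
126^105 = 126^(64+32+8+1) ≡ 1 (mod 211).
Result is 1, so (126/211) = 1.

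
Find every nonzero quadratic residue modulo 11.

Square k = 1,…,5 (k and 11−k give the same square):
1²=1, 2²=4, 3²=9, 4²≡5, 5²≡3 (mod 11).
So the quadratic residues mod 11 are {1, 3, 4, 5, 9}.

1,3,4,5,9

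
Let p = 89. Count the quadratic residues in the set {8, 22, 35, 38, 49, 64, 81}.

5

(8/89) = +1 → QR.
(22/89) = +1 → QR.
(35/89) = -1 → non-residue.
(38/89) = -1 → non-residue.
(49/89) = +1 → QR.
(64/89) = +1 → QR.
(81/89) = +1 → QR.
Total quadratic residues among the 7: 5.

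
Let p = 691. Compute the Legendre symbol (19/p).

-1

Reciprocity: 19 ≡ 3 and 691 ≡ 3 (mod 4), so (19/691) = −(691/19).
Reduce top mod 19: now compute (7/19).
Reciprocity: 7 ≡ 3 and 19 ≡ 3 (mod 4), so (7/19) = −(19/7).
Reduce top mod 7: now compute (5/7).
Reciprocity: 5 ≡ 1 and 7 ≡ 3 (mod 4), so (5/7) = +(7/5).
Reduce top mod 5: now compute (2/5).
Pull out 2: since 5 ≡ 5 (mod 8), (2/5) = -1.
Reached (1/5) = 1. Collecting the sign flips along the way, the symbol is -1.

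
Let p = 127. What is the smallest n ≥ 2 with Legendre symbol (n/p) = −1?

(2/127) = +1, so 2 is a residue.
(3/127) = −1, so 3 is the smallest positive non-residue mod 127.

3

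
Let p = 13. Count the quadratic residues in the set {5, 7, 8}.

0

(5/13) = -1 → non-residue.
(7/13) = -1 → non-residue.
(8/13) = -1 → non-residue.
Total quadratic residues among the 3: 0.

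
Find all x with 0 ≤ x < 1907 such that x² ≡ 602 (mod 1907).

Since 1907 ≡ 3 (mod 4), a square root of 602 is 602^((1907+1)/4) = 602^477 mod 1907.
Repeated squaring: 602^2≡74, 602^4≡1662, 602^8≡908, 602^16≡640, 602^32≡1502, 602^64≡23, 602^128≡529, 602^256≡1419 (mod 1907).
602^477 = 602^(256+128+64+16+8+4+1) ≡ 784 (mod 1907).
Check: 784² = 614656 ≡ 602 (mod 1907). The two roots are 784 and 1123.

784, 1123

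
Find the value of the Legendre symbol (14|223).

1

Euler's criterion: (14/223) ≡ 14^111 (mod 223).
14^2 ≡ 196 (mod 223)
14^4 ≡ 60 (mod 223)
14^8 ≡ 32 (mod 223)
14^16 ≡ 132 (mod 223)
14^32 ≡ 30 (mod 223)
14^64 ≡ 8 (mod 223)
14^111 = 14^(64+32+8+4+2+1) ≡ 1 (mod 223).
Result is 1, so (14/223) = 1.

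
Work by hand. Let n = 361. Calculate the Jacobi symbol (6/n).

Pull out 2: since 361 ≡ 1 (mod 8), (2/361) = +1.
Reciprocity: 3 ≡ 3 and 361 ≡ 1 (mod 4), so (3/361) = +(361/3).
Reduce top mod 3: now compute (1/3).
Reached (1/3) = 1. Collecting the sign flips along the way, the symbol is +1.

1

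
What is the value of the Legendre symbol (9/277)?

Euler's criterion: (9/277) ≡ 9^138 (mod 277).
9^2 ≡ 81 (mod 277)
9^4 ≡ 190 (mod 277)
9^8 ≡ 90 (mod 277)
9^16 ≡ 67 (mod 277)
9^32 ≡ 57 (mod 277)
9^64 ≡ 202 (mod 277)
9^128 ≡ 85 (mod 277)
9^138 = 9^(128+8+2) ≡ 1 (mod 277).
Result is 1, so (9/277) = 1.

1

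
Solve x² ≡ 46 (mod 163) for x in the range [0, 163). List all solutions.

32, 131

Since 163 ≡ 3 (mod 4), a square root of 46 is 46^((163+1)/4) = 46^41 mod 163.
Repeated squaring: 46^2≡160, 46^4≡9, 46^8≡81, 46^16≡41, 46^32≡51 (mod 163).
46^41 = 46^(32+8+1) ≡ 131 (mod 163).
Check: 131² = 17161 ≡ 46 (mod 163). The two roots are 32 and 131.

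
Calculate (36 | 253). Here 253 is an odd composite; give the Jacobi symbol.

1

Pull out 2^2: since 253 ≡ 5 (mod 8), (2/253) = -1, so (2/253)^2 = +1.
Reciprocity: 9 ≡ 1 and 253 ≡ 1 (mod 4), so (9/253) = +(253/9).
Reduce top mod 9: now compute (1/9).
Reached (1/9) = 1. Collecting the sign flips along the way, the symbol is +1.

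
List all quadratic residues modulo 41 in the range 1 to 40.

Square k = 1,…,20 (k and 41−k give the same square):
1²=1, 2²=4, 3²=9, 4²=16, 5²=25, 6²=36, 7²≡8, 8²≡23, 9²≡40, 10²≡18, 11²≡39, 12²≡21, 13²≡5, 14²≡32, 15²≡20, 16²≡10, 17²≡2, 18²≡37, 19²≡33, 20²≡31 (mod 41).
So the quadratic residues mod 41 are {1, 2, 4, 5, 8, 9, 10, 16, 18, 20, 21, 23, 25, 31, 32, 33, 36, 37, 39, 40}.

1,2,4,5,8,9,10,16,18,20,21,23,25,31,32,33,36,37,39,40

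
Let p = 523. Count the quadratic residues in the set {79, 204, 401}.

(79/523) = -1 → non-residue.
(204/523) = -1 → non-residue.
(401/523) = -1 → non-residue.
Total quadratic residues among the 3: 0.

0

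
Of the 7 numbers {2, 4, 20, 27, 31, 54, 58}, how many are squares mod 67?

2

(2/67) = -1 → non-residue.
(4/67) = +1 → QR.
(20/67) = -1 → non-residue.
(27/67) = -1 → non-residue.
(31/67) = -1 → non-residue.
(54/67) = +1 → QR.
(58/67) = -1 → non-residue.
Total quadratic residues among the 7: 2.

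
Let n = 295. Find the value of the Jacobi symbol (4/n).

1

Pull out 2^2: since 295 ≡ 7 (mod 8), (2/295) = +1, so (2/295)^2 = +1.
Reached (1/295) = 1. Collecting the sign flips along the way, the symbol is +1.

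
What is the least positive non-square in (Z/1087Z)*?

(2/1087) = +1, so 2 is a residue.
(3/1087) = −1, so 3 is the smallest positive non-residue mod 1087.

3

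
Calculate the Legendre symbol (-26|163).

First reduce: -26 ≡ 137 (mod 163).
Reciprocity: 137 ≡ 1 and 163 ≡ 3 (mod 4), so (137/163) = +(163/137).
Reduce top mod 137: now compute (26/137).
Pull out 2: since 137 ≡ 1 (mod 8), (2/137) = +1.
Reciprocity: 13 ≡ 1 and 137 ≡ 1 (mod 4), so (13/137) = +(137/13).
Reduce top mod 13: now compute (7/13).
Reciprocity: 7 ≡ 3 and 13 ≡ 1 (mod 4), so (7/13) = +(13/7).
Reduce top mod 7: now compute (6/7).
Pull out 2: since 7 ≡ 7 (mod 8), (2/7) = +1.
Reciprocity: 3 ≡ 3 and 7 ≡ 3 (mod 4), so (3/7) = −(7/3).
Reduce top mod 3: now compute (1/3).
Reached (1/3) = 1. Collecting the sign flips along the way, the symbol is -1.

-1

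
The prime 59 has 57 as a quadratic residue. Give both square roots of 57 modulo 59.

23, 36

Since 59 ≡ 3 (mod 4), a square root of 57 is 57^((59+1)/4) = 57^15 mod 59.
Repeated squaring: 57^2≡4, 57^4≡16, 57^8≡20 (mod 59).
57^15 = 57^(8+4+2+1) ≡ 36 (mod 59).
Check: 36² = 1296 ≡ 57 (mod 59). The two roots are 23 and 36.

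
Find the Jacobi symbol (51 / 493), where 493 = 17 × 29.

0

Reciprocity: 51 ≡ 3 and 493 ≡ 1 (mod 4), so (51/493) = +(493/51).
Reduce top mod 51: now compute (34/51).
Pull out 2: since 51 ≡ 3 (mod 8), (2/51) = -1.
Reciprocity: 17 ≡ 1 and 51 ≡ 3 (mod 4), so (17/51) = +(51/17).
Reduce top mod 17: now compute (0/17).
Top reduces to 0: gcd > 1, so the symbol is 0.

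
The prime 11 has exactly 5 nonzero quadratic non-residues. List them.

Square k = 1,…,5 (k and 11−k give the same square):
1²=1, 2²=4, 3²=9, 4²≡5, 5²≡3 (mod 11).
The residues are {1, 3, 4, 5, 9}; the non-residues are the remaining 5 nonzero classes.

2,6,7,8,10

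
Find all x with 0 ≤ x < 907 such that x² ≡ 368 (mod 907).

400, 507

Since 907 ≡ 3 (mod 4), a square root of 368 is 368^((907+1)/4) = 368^227 mod 907.
Repeated squaring: 368^2≡281, 368^4≡52, 368^8≡890, 368^16≡289, 368^32≡77, 368^64≡487, 368^128≡442 (mod 907).
368^227 = 368^(128+64+32+2+1) ≡ 400 (mod 907).
Check: 400² = 160000 ≡ 368 (mod 907). The two roots are 400 and 507.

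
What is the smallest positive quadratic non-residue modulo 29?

2

(2/29) = −1, so 2 is the smallest positive non-residue mod 29.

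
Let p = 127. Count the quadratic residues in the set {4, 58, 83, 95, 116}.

1

(4/127) = +1 → QR.
(58/127) = -1 → non-residue.
(83/127) = -1 → non-residue.
(95/127) = -1 → non-residue.
(116/127) = -1 → non-residue.
Total quadratic residues among the 5: 1.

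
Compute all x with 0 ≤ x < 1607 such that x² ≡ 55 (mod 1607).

Since 1607 ≡ 3 (mod 4), a square root of 55 is 55^((1607+1)/4) = 55^402 mod 1607.
Repeated squaring: 55^2≡1418, 55^4≡367, 55^8≡1308, 55^16≡1016, 55^32≡562, 55^64≡872, 55^128≡273, 55^256≡607 (mod 1607).
55^402 = 55^(256+128+16+2) ≡ 768 (mod 1607).
Check: 768² = 589824 ≡ 55 (mod 1607). The two roots are 768 and 839.

768, 839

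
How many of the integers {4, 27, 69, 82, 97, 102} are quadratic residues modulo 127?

3

(4/127) = +1 → QR.
(27/127) = -1 → non-residue.
(69/127) = +1 → QR.
(82/127) = +1 → QR.
(97/127) = -1 → non-residue.
(102/127) = -1 → non-residue.
Total quadratic residues among the 6: 3.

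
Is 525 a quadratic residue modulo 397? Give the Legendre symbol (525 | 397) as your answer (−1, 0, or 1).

-1

First reduce: 525 ≡ 128 (mod 397).
Pull out 2^7: since 397 ≡ 5 (mod 8), (2/397) = -1, so (2/397)^7 = -1.
Reached (1/397) = 1. Collecting the sign flips along the way, the symbol is -1.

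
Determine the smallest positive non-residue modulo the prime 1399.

(2/1399) = +1, so 2 is a residue.
(3/1399) = −1, so 3 is the smallest positive non-residue mod 1399.

3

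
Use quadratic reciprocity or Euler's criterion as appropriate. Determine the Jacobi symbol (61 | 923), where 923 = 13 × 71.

-1

Reciprocity: 61 ≡ 1 and 923 ≡ 3 (mod 4), so (61/923) = +(923/61).
Reduce top mod 61: now compute (8/61).
Pull out 2^3: since 61 ≡ 5 (mod 8), (2/61) = -1, so (2/61)^3 = -1.
Reached (1/61) = 1. Collecting the sign flips along the way, the symbol is -1.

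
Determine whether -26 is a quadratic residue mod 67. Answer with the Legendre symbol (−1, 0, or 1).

First reduce: -26 ≡ 41 (mod 67).
Reciprocity: 41 ≡ 1 and 67 ≡ 3 (mod 4), so (41/67) = +(67/41).
Reduce top mod 41: now compute (26/41).
Pull out 2: since 41 ≡ 1 (mod 8), (2/41) = +1.
Reciprocity: 13 ≡ 1 and 41 ≡ 1 (mod 4), so (13/41) = +(41/13).
Reduce top mod 13: now compute (2/13).
Pull out 2: since 13 ≡ 5 (mod 8), (2/13) = -1.
Reached (1/13) = 1. Collecting the sign flips along the way, the symbol is -1.

-1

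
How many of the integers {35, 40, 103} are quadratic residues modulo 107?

(35/107) = +1 → QR.
(40/107) = +1 → QR.
(103/107) = -1 → non-residue.
Total quadratic residues among the 3: 2.

2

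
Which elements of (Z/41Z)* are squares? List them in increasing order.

Square k = 1,…,20 (k and 41−k give the same square):
1²=1, 2²=4, 3²=9, 4²=16, 5²=25, 6²=36, 7²≡8, 8²≡23, 9²≡40, 10²≡18, 11²≡39, 12²≡21, 13²≡5, 14²≡32, 15²≡20, 16²≡10, 17²≡2, 18²≡37, 19²≡33, 20²≡31 (mod 41).
So the quadratic residues mod 41 are {1, 2, 4, 5, 8, 9, 10, 16, 18, 20, 21, 23, 25, 31, 32, 33, 36, 37, 39, 40}.

1 2 4 5 8 9 10 16 18 20 21 23 25 31 32 33 36 37 39 40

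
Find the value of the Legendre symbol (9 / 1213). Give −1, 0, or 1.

Reciprocity: 9 ≡ 1 and 1213 ≡ 1 (mod 4), so (9/1213) = +(1213/9).
Reduce top mod 9: now compute (7/9).
Reciprocity: 7 ≡ 3 and 9 ≡ 1 (mod 4), so (7/9) = +(9/7).
Reduce top mod 7: now compute (2/7).
Pull out 2: since 7 ≡ 7 (mod 8), (2/7) = +1.
Reached (1/7) = 1. Collecting the sign flips along the way, the symbol is +1.

1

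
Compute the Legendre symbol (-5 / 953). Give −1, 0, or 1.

Euler's criterion: (-5/953) ≡ 948^476 (mod 953).
948^2 ≡ 25 (mod 953)
948^4 ≡ 625 (mod 953)
948^8 ≡ 848 (mod 953)
948^16 ≡ 542 (mod 953)
948^32 ≡ 240 (mod 953)
948^64 ≡ 420 (mod 953)
948^128 ≡ 95 (mod 953)
948^256 ≡ 448 (mod 953)
948^476 = 948^(256+128+64+16+8+4) ≡ 952 (mod 953).
Result is 952 ≡ −1, so (-5/953) = −1.

-1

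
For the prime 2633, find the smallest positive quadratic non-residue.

(2/2633) = +1, so 2 is a residue.
(3/2633) = −1, so 3 is the smallest positive non-residue mod 2633.

3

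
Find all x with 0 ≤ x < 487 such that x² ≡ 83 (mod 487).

Since 487 ≡ 3 (mod 4), a square root of 83 is 83^((487+1)/4) = 83^122 mod 487.
Repeated squaring: 83^2≡71, 83^4≡171, 83^8≡21, 83^16≡441, 83^32≡168, 83^64≡465 (mod 487).
83^122 = 83^(64+32+16+8+2) ≡ 129 (mod 487).
Check: 129² = 16641 ≡ 83 (mod 487). The two roots are 129 and 358.

129, 358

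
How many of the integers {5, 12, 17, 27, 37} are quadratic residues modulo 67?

2

(5/67) = -1 → non-residue.
(12/67) = -1 → non-residue.
(17/67) = +1 → QR.
(27/67) = -1 → non-residue.
(37/67) = +1 → QR.
Total quadratic residues among the 5: 2.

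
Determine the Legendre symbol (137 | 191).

-1

Reciprocity: 137 ≡ 1 and 191 ≡ 3 (mod 4), so (137/191) = +(191/137).
Reduce top mod 137: now compute (54/137).
Pull out 2: since 137 ≡ 1 (mod 8), (2/137) = +1.
Reciprocity: 27 ≡ 3 and 137 ≡ 1 (mod 4), so (27/137) = +(137/27).
Reduce top mod 27: now compute (2/27).
Pull out 2: since 27 ≡ 3 (mod 8), (2/27) = -1.
Reached (1/27) = 1. Collecting the sign flips along the way, the symbol is -1.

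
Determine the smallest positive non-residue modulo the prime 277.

(2/277) = −1, so 2 is the smallest positive non-residue mod 277.

2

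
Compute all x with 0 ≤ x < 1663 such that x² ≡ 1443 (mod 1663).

267, 1396

Since 1663 ≡ 3 (mod 4), a square root of 1443 is 1443^((1663+1)/4) = 1443^416 mod 1663.
Repeated squaring: 1443^2≡173, 1443^4≡1658, 1443^8≡25, 1443^16≡625, 1443^32≡1483, 1443^64≡803, 1443^128≡1228, 1443^256≡1306 (mod 1663).
1443^416 = 1443^(256+128+32) ≡ 267 (mod 1663).
Check: 267² = 71289 ≡ 1443 (mod 1663). The two roots are 267 and 1396.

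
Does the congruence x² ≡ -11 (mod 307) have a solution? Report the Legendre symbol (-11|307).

First reduce: -11 ≡ 296 (mod 307).
Pull out 2^3: since 307 ≡ 3 (mod 8), (2/307) = -1, so (2/307)^3 = -1.
Reciprocity: 37 ≡ 1 and 307 ≡ 3 (mod 4), so (37/307) = +(307/37).
Reduce top mod 37: now compute (11/37).
Reciprocity: 11 ≡ 3 and 37 ≡ 1 (mod 4), so (11/37) = +(37/11).
Reduce top mod 11: now compute (4/11).
Pull out 2^2: since 11 ≡ 3 (mod 8), (2/11) = -1, so (2/11)^2 = +1.
Reached (1/11) = 1. Collecting the sign flips along the way, the symbol is -1.

-1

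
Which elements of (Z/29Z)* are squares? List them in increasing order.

1 4 5 6 7 9 13 16 20 22 23 24 25 28

Square k = 1,…,14 (k and 29−k give the same square):
1²=1, 2²=4, 3²=9, 4²=16, 5²=25, 6²≡7, 7²≡20, 8²≡6, 9²≡23, 10²≡13, 11²≡5, 12²≡28, 13²≡24, 14²≡22 (mod 29).
So the quadratic residues mod 29 are {1, 4, 5, 6, 7, 9, 13, 16, 20, 22, 23, 24, 25, 28}.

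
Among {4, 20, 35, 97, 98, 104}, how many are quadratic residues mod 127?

4

(4/127) = +1 → QR.
(20/127) = -1 → non-residue.
(35/127) = +1 → QR.
(97/127) = -1 → non-residue.
(98/127) = +1 → QR.
(104/127) = +1 → QR.
Total quadratic residues among the 6: 4.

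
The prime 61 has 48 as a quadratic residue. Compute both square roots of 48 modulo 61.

29, 32

61 ≡ 1 (mod 4), so we find a root by search.
Trying successive values, 29² = 841 ≡ 48 (mod 61). The other root is 61 − 29 = 32.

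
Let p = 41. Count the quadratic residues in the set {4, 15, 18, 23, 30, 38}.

(4/41) = +1 → QR.
(15/41) = -1 → non-residue.
(18/41) = +1 → QR.
(23/41) = +1 → QR.
(30/41) = -1 → non-residue.
(38/41) = -1 → non-residue.
Total quadratic residues among the 6: 3.

3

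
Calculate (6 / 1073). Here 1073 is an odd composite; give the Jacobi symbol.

-1

Pull out 2: since 1073 ≡ 1 (mod 8), (2/1073) = +1.
Reciprocity: 3 ≡ 3 and 1073 ≡ 1 (mod 4), so (3/1073) = +(1073/3).
Reduce top mod 3: now compute (2/3).
Pull out 2: since 3 ≡ 3 (mod 8), (2/3) = -1.
Reached (1/3) = 1. Collecting the sign flips along the way, the symbol is -1.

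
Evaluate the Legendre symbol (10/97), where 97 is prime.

Pull out 2: since 97 ≡ 1 (mod 8), (2/97) = +1.
Reciprocity: 5 ≡ 1 and 97 ≡ 1 (mod 4), so (5/97) = +(97/5).
Reduce top mod 5: now compute (2/5).
Pull out 2: since 5 ≡ 5 (mod 8), (2/5) = -1.
Reached (1/5) = 1. Collecting the sign flips along the way, the symbol is -1.

-1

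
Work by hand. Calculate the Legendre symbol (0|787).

Top reduces to 0: gcd > 1, so the symbol is 0.

0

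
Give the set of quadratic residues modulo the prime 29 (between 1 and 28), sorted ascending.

Square k = 1,…,14 (k and 29−k give the same square):
1²=1, 2²=4, 3²=9, 4²=16, 5²=25, 6²≡7, 7²≡20, 8²≡6, 9²≡23, 10²≡13, 11²≡5, 12²≡28, 13²≡24, 14²≡22 (mod 29).
So the quadratic residues mod 29 are {1, 4, 5, 6, 7, 9, 13, 16, 20, 22, 23, 24, 25, 28}.

1 4 5 6 7 9 13 16 20 22 23 24 25 28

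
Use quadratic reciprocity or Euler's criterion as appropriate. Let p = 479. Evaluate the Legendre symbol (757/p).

First reduce: 757 ≡ 278 (mod 479).
Pull out 2: since 479 ≡ 7 (mod 8), (2/479) = +1.
Reciprocity: 139 ≡ 3 and 479 ≡ 3 (mod 4), so (139/479) = −(479/139).
Reduce top mod 139: now compute (62/139).
Pull out 2: since 139 ≡ 3 (mod 8), (2/139) = -1.
Reciprocity: 31 ≡ 3 and 139 ≡ 3 (mod 4), so (31/139) = −(139/31).
Reduce top mod 31: now compute (15/31).
Reciprocity: 15 ≡ 3 and 31 ≡ 3 (mod 4), so (15/31) = −(31/15).
Reduce top mod 15: now compute (1/15).
Reached (1/15) = 1. Collecting the sign flips along the way, the symbol is +1.

1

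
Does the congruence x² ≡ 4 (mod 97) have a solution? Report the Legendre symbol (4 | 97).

1

Euler's criterion: (4/97) ≡ 4^48 (mod 97).
4^2 ≡ 16 (mod 97)
4^4 ≡ 62 (mod 97)
4^8 ≡ 61 (mod 97)
4^16 ≡ 35 (mod 97)
4^32 ≡ 61 (mod 97)
4^48 = 4^(32+16) ≡ 1 (mod 97).
Result is 1, so (4/97) = 1.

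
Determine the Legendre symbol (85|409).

1

Reciprocity: 85 ≡ 1 and 409 ≡ 1 (mod 4), so (85/409) = +(409/85).
Reduce top mod 85: now compute (69/85).
Reciprocity: 69 ≡ 1 and 85 ≡ 1 (mod 4), so (69/85) = +(85/69).
Reduce top mod 69: now compute (16/69).
Pull out 2^4: since 69 ≡ 5 (mod 8), (2/69) = -1, so (2/69)^4 = +1.
Reached (1/69) = 1. Collecting the sign flips along the way, the symbol is +1.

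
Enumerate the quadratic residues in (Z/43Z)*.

1,4,6,9,10,11,13,14,15,16,17,21,23,24,25,31,35,36,38,40,41

Square k = 1,…,21 (k and 43−k give the same square):
1²=1, 2²=4, 3²=9, 4²=16, 5²=25, 6²=36, 7²≡6, 8²≡21, 9²≡38, 10²≡14, 11²≡35, 12²≡15, 13²≡40, 14²≡24, 15²≡10, 16²≡41, 17²≡31, 18²≡23, 19²≡17, 20²≡13, 21²≡11 (mod 43).
So the quadratic residues mod 43 are {1, 4, 6, 9, 10, 11, 13, 14, 15, 16, 17, 21, 23, 24, 25, 31, 35, 36, 38, 40, 41}.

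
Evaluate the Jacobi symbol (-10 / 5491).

1

First reduce: -10 ≡ 5481 (mod 5491).
Reciprocity: 5481 ≡ 1 and 5491 ≡ 3 (mod 4), so (5481/5491) = +(5491/5481).
Reduce top mod 5481: now compute (10/5481).
Pull out 2: since 5481 ≡ 1 (mod 8), (2/5481) = +1.
Reciprocity: 5 ≡ 1 and 5481 ≡ 1 (mod 4), so (5/5481) = +(5481/5).
Reduce top mod 5: now compute (1/5).
Reached (1/5) = 1. Collecting the sign flips along the way, the symbol is +1.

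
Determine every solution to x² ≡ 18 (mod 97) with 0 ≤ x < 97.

42, 55

97 ≡ 1 (mod 4), so we find a root by search.
Trying successive values, 42² = 1764 ≡ 18 (mod 97). The other root is 97 − 42 = 55.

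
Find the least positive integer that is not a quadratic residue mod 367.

3

(2/367) = +1, so 2 is a residue.
(3/367) = −1, so 3 is the smallest positive non-residue mod 367.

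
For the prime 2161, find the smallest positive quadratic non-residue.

7

(2/2161) = +1, so 2 is a residue.
(3/2161) = +1, so 3 is a residue.
(4/2161) = +1, so 4 is a residue.
(5/2161) = +1, so 5 is a residue.
(6/2161) = +1, so 6 is a residue.
(7/2161) = −1, so 7 is the smallest positive non-residue mod 2161.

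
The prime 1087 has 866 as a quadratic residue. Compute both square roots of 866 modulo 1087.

300, 787

Since 1087 ≡ 3 (mod 4), a square root of 866 is 866^((1087+1)/4) = 866^272 mod 1087.
Repeated squaring: 866^2≡1013, 866^4≡41, 866^8≡594, 866^16≡648, 866^32≡322, 866^64≡419, 866^128≡554, 866^256≡382 (mod 1087).
866^272 = 866^(256+16) ≡ 787 (mod 1087).
Check: 787² = 619369 ≡ 866 (mod 1087). The two roots are 300 and 787.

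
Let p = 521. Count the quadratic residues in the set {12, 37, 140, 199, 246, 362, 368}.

(12/521) = -1 → non-residue.
(37/521) = +1 → QR.
(140/521) = -1 → non-residue.
(199/521) = +1 → QR.
(246/521) = +1 → QR.
(362/521) = -1 → non-residue.
(368/521) = -1 → non-residue.
Total quadratic residues among the 7: 3.

3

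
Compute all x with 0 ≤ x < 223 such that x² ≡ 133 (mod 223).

Since 223 ≡ 3 (mod 4), a square root of 133 is 133^((223+1)/4) = 133^56 mod 223.
Repeated squaring: 133^2≡72, 133^4≡55, 133^8≡126, 133^16≡43, 133^32≡65 (mod 223).
133^56 = 133^(32+16+8) ≡ 53 (mod 223).
Check: 53² = 2809 ≡ 133 (mod 223). The two roots are 53 and 170.

53, 170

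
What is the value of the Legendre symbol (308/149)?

-1

First reduce: 308 ≡ 10 (mod 149).
Pull out 2: since 149 ≡ 5 (mod 8), (2/149) = -1.
Reciprocity: 5 ≡ 1 and 149 ≡ 1 (mod 4), so (5/149) = +(149/5).
Reduce top mod 5: now compute (4/5).
Pull out 2^2: since 5 ≡ 5 (mod 8), (2/5) = -1, so (2/5)^2 = +1.
Reached (1/5) = 1. Collecting the sign flips along the way, the symbol is -1.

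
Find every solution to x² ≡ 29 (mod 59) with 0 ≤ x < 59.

18, 41

Since 59 ≡ 3 (mod 4), a square root of 29 is 29^((59+1)/4) = 29^15 mod 59.
Repeated squaring: 29^2≡15, 29^4≡48, 29^8≡3 (mod 59).
29^15 = 29^(8+4+2+1) ≡ 41 (mod 59).
Check: 41² = 1681 ≡ 29 (mod 59). The two roots are 18 and 41.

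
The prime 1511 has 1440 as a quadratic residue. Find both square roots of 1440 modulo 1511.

Since 1511 ≡ 3 (mod 4), a square root of 1440 is 1440^((1511+1)/4) = 1440^378 mod 1511.
Repeated squaring: 1440^2≡508, 1440^4≡1194, 1440^8≡763, 1440^16≡434, 1440^32≡992, 1440^64≡403, 1440^128≡732, 1440^256≡930 (mod 1511).
1440^378 = 1440^(256+64+32+16+8+2) ≡ 468 (mod 1511).
Check: 468² = 219024 ≡ 1440 (mod 1511). The two roots are 468 and 1043.

468, 1043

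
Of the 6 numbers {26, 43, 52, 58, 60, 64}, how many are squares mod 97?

(26/97) = -1 → non-residue.
(43/97) = +1 → QR.
(52/97) = -1 → non-residue.
(58/97) = -1 → non-residue.
(60/97) = -1 → non-residue.
(64/97) = +1 → QR.
Total quadratic residues among the 6: 2.

2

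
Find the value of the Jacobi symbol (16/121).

Pull out 2^4: since 121 ≡ 1 (mod 8), (2/121) = +1, so (2/121)^4 = +1.
Reached (1/121) = 1. Collecting the sign flips along the way, the symbol is +1.

1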